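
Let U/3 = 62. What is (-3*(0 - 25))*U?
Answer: 13950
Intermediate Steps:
U = 186 (U = 3*62 = 186)
(-3*(0 - 25))*U = -3*(0 - 25)*186 = -3*(-25)*186 = 75*186 = 13950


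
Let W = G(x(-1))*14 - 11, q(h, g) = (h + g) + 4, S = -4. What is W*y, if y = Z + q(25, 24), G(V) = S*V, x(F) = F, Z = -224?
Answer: -7695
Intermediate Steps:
G(V) = -4*V
q(h, g) = 4 + g + h (q(h, g) = (g + h) + 4 = 4 + g + h)
W = 45 (W = -4*(-1)*14 - 11 = 4*14 - 11 = 56 - 11 = 45)
y = -171 (y = -224 + (4 + 24 + 25) = -224 + 53 = -171)
W*y = 45*(-171) = -7695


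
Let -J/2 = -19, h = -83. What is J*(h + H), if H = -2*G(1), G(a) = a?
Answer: -3230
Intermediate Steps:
J = 38 (J = -2*(-19) = 38)
H = -2 (H = -2*1 = -2)
J*(h + H) = 38*(-83 - 2) = 38*(-85) = -3230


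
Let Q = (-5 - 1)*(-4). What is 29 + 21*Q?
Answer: 533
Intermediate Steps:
Q = 24 (Q = -6*(-4) = 24)
29 + 21*Q = 29 + 21*24 = 29 + 504 = 533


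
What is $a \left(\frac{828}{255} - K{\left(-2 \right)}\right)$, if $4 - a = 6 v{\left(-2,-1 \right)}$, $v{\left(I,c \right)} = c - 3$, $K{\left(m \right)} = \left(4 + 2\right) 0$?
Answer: $\frac{7728}{85} \approx 90.918$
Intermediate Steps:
$K{\left(m \right)} = 0$ ($K{\left(m \right)} = 6 \cdot 0 = 0$)
$v{\left(I,c \right)} = -3 + c$
$a = 28$ ($a = 4 - 6 \left(-3 - 1\right) = 4 - 6 \left(-4\right) = 4 - -24 = 4 + 24 = 28$)
$a \left(\frac{828}{255} - K{\left(-2 \right)}\right) = 28 \left(\frac{828}{255} - 0\right) = 28 \left(828 \cdot \frac{1}{255} + 0\right) = 28 \left(\frac{276}{85} + 0\right) = 28 \cdot \frac{276}{85} = \frac{7728}{85}$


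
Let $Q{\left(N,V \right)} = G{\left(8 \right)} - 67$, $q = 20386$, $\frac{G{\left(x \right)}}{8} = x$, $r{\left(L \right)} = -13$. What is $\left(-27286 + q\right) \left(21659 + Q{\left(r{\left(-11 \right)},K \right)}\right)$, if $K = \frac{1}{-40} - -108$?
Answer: $-149426400$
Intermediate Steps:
$G{\left(x \right)} = 8 x$
$K = \frac{4319}{40}$ ($K = - \frac{1}{40} + 108 = \frac{4319}{40} \approx 107.97$)
$Q{\left(N,V \right)} = -3$ ($Q{\left(N,V \right)} = 8 \cdot 8 - 67 = 64 - 67 = -3$)
$\left(-27286 + q\right) \left(21659 + Q{\left(r{\left(-11 \right)},K \right)}\right) = \left(-27286 + 20386\right) \left(21659 - 3\right) = \left(-6900\right) 21656 = -149426400$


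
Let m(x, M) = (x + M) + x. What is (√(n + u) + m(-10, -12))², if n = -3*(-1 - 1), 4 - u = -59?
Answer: (32 - √69)² ≈ 561.38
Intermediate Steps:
u = 63 (u = 4 - 1*(-59) = 4 + 59 = 63)
n = 6 (n = -3*(-2) = 6)
m(x, M) = M + 2*x (m(x, M) = (M + x) + x = M + 2*x)
(√(n + u) + m(-10, -12))² = (√(6 + 63) + (-12 + 2*(-10)))² = (√69 + (-12 - 20))² = (√69 - 32)² = (-32 + √69)²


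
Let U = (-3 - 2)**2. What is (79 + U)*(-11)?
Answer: -1144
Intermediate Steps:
U = 25 (U = (-5)**2 = 25)
(79 + U)*(-11) = (79 + 25)*(-11) = 104*(-11) = -1144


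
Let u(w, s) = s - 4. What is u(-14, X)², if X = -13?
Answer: 289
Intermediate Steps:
u(w, s) = -4 + s
u(-14, X)² = (-4 - 13)² = (-17)² = 289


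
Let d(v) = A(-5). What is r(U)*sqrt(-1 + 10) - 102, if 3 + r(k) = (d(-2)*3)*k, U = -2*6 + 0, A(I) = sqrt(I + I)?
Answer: -111 - 108*I*sqrt(10) ≈ -111.0 - 341.53*I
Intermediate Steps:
A(I) = sqrt(2)*sqrt(I) (A(I) = sqrt(2*I) = sqrt(2)*sqrt(I))
U = -12 (U = -12 + 0 = -12)
d(v) = I*sqrt(10) (d(v) = sqrt(2)*sqrt(-5) = sqrt(2)*(I*sqrt(5)) = I*sqrt(10))
r(k) = -3 + 3*I*k*sqrt(10) (r(k) = -3 + ((I*sqrt(10))*3)*k = -3 + (3*I*sqrt(10))*k = -3 + 3*I*k*sqrt(10))
r(U)*sqrt(-1 + 10) - 102 = (-3 + 3*I*(-12)*sqrt(10))*sqrt(-1 + 10) - 102 = (-3 - 36*I*sqrt(10))*sqrt(9) - 102 = (-3 - 36*I*sqrt(10))*3 - 102 = (-9 - 108*I*sqrt(10)) - 102 = -111 - 108*I*sqrt(10)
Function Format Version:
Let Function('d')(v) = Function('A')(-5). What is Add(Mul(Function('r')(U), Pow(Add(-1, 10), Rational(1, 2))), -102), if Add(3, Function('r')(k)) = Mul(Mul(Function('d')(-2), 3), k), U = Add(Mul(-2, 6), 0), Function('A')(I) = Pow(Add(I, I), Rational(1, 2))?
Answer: Add(-111, Mul(-108, I, Pow(10, Rational(1, 2)))) ≈ Add(-111.00, Mul(-341.53, I))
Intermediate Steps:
Function('A')(I) = Mul(Pow(2, Rational(1, 2)), Pow(I, Rational(1, 2))) (Function('A')(I) = Pow(Mul(2, I), Rational(1, 2)) = Mul(Pow(2, Rational(1, 2)), Pow(I, Rational(1, 2))))
U = -12 (U = Add(-12, 0) = -12)
Function('d')(v) = Mul(I, Pow(10, Rational(1, 2))) (Function('d')(v) = Mul(Pow(2, Rational(1, 2)), Pow(-5, Rational(1, 2))) = Mul(Pow(2, Rational(1, 2)), Mul(I, Pow(5, Rational(1, 2)))) = Mul(I, Pow(10, Rational(1, 2))))
Function('r')(k) = Add(-3, Mul(3, I, k, Pow(10, Rational(1, 2)))) (Function('r')(k) = Add(-3, Mul(Mul(Mul(I, Pow(10, Rational(1, 2))), 3), k)) = Add(-3, Mul(Mul(3, I, Pow(10, Rational(1, 2))), k)) = Add(-3, Mul(3, I, k, Pow(10, Rational(1, 2)))))
Add(Mul(Function('r')(U), Pow(Add(-1, 10), Rational(1, 2))), -102) = Add(Mul(Add(-3, Mul(3, I, -12, Pow(10, Rational(1, 2)))), Pow(Add(-1, 10), Rational(1, 2))), -102) = Add(Mul(Add(-3, Mul(-36, I, Pow(10, Rational(1, 2)))), Pow(9, Rational(1, 2))), -102) = Add(Mul(Add(-3, Mul(-36, I, Pow(10, Rational(1, 2)))), 3), -102) = Add(Add(-9, Mul(-108, I, Pow(10, Rational(1, 2)))), -102) = Add(-111, Mul(-108, I, Pow(10, Rational(1, 2))))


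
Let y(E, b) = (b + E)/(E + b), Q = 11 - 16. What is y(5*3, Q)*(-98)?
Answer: -98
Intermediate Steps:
Q = -5
y(E, b) = 1 (y(E, b) = (E + b)/(E + b) = 1)
y(5*3, Q)*(-98) = 1*(-98) = -98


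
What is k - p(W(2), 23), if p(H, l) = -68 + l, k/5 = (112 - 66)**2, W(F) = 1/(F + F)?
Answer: 10625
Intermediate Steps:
W(F) = 1/(2*F)
k = 10580 (k = 5*(112 - 66)**2 = 5*46**2 = 5*2116 = 10580)
k - p(W(2), 23) = 10580 - (-68 + 23) = 10580 - 1*(-45) = 10580 + 45 = 10625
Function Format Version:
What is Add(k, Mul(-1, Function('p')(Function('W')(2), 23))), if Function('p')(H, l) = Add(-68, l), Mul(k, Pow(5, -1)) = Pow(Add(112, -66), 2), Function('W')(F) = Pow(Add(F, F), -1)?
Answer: 10625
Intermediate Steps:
Function('W')(F) = Mul(Rational(1, 2), Pow(F, -1)) (Function('W')(F) = Pow(Mul(2, F), -1) = Mul(Rational(1, 2), Pow(F, -1)))
k = 10580 (k = Mul(5, Pow(Add(112, -66), 2)) = Mul(5, Pow(46, 2)) = Mul(5, 2116) = 10580)
Add(k, Mul(-1, Function('p')(Function('W')(2), 23))) = Add(10580, Mul(-1, Add(-68, 23))) = Add(10580, Mul(-1, -45)) = Add(10580, 45) = 10625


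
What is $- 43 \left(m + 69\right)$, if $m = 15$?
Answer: $-3612$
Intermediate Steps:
$- 43 \left(m + 69\right) = - 43 \left(15 + 69\right) = \left(-43\right) 84 = -3612$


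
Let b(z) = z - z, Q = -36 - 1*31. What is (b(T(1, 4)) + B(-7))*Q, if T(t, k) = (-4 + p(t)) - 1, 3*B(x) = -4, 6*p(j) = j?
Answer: 268/3 ≈ 89.333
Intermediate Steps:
p(j) = j/6
B(x) = -4/3 (B(x) = (⅓)*(-4) = -4/3)
T(t, k) = -5 + t/6 (T(t, k) = (-4 + t/6) - 1 = -5 + t/6)
Q = -67 (Q = -36 - 31 = -67)
b(z) = 0
(b(T(1, 4)) + B(-7))*Q = (0 - 4/3)*(-67) = -4/3*(-67) = 268/3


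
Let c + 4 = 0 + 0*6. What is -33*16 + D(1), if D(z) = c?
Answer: -532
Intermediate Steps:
c = -4 (c = -4 + (0 + 0*6) = -4 + (0 + 0) = -4 + 0 = -4)
D(z) = -4
-33*16 + D(1) = -33*16 - 4 = -528 - 4 = -532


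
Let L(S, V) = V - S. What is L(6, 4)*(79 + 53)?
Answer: -264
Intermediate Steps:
L(6, 4)*(79 + 53) = (4 - 1*6)*(79 + 53) = (4 - 6)*132 = -2*132 = -264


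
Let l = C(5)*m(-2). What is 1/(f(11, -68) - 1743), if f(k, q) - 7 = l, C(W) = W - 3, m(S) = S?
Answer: -1/1740 ≈ -0.00057471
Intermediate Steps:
C(W) = -3 + W
l = -4 (l = (-3 + 5)*(-2) = 2*(-2) = -4)
f(k, q) = 3 (f(k, q) = 7 - 4 = 3)
1/(f(11, -68) - 1743) = 1/(3 - 1743) = 1/(-1740) = -1/1740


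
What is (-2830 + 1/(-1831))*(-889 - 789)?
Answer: 8694944618/1831 ≈ 4.7487e+6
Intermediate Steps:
(-2830 + 1/(-1831))*(-889 - 789) = (-2830 - 1/1831)*(-1678) = -5181731/1831*(-1678) = 8694944618/1831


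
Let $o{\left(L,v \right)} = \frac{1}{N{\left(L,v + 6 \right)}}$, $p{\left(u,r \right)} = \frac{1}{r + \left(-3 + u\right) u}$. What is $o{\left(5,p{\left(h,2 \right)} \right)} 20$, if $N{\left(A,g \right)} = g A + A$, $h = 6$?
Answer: $\frac{80}{141} \approx 0.56738$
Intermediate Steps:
$N{\left(A,g \right)} = A + A g$ ($N{\left(A,g \right)} = A g + A = A + A g$)
$p{\left(u,r \right)} = \frac{1}{r + u \left(-3 + u\right)}$
$o{\left(L,v \right)} = \frac{1}{L \left(7 + v\right)}$ ($o{\left(L,v \right)} = \frac{1}{L \left(1 + \left(v + 6\right)\right)} = \frac{1}{L \left(1 + \left(6 + v\right)\right)} = \frac{1}{L \left(7 + v\right)}$)
$o{\left(5,p{\left(h,2 \right)} \right)} 20 = \frac{1}{5 \left(7 + \frac{1}{2 + 6^{2} - 18}\right)} 20 = \frac{1}{5 \left(7 + \frac{1}{2 + 36 - 18}\right)} 20 = \frac{1}{5 \left(7 + \frac{1}{20}\right)} 20 = \frac{1}{5 \cdot \frac{141}{20}} \cdot 20 = \frac{1}{5} \cdot \frac{20}{141} \cdot 20 = \frac{4}{141} \cdot 20 = \frac{80}{141}$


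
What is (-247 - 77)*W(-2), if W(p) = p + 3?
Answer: -324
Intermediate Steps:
W(p) = 3 + p
(-247 - 77)*W(-2) = (-247 - 77)*(3 - 2) = -324*1 = -324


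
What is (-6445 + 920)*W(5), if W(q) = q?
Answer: -27625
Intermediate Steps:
(-6445 + 920)*W(5) = (-6445 + 920)*5 = -5525*5 = -27625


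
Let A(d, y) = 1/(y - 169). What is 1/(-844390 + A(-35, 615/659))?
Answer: -110756/93521259499 ≈ -1.1843e-6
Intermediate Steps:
A(d, y) = 1/(-169 + y)
1/(-844390 + A(-35, 615/659)) = 1/(-844390 + 1/(-169 + 615/659)) = 1/(-844390 + 1/(-110756/659)) = 1/(-844390 - 659/110756) = 1/(-93521259499/110756) = -110756/93521259499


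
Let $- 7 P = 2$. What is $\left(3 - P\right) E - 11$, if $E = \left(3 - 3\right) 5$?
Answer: $-11$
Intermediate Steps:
$P = - \frac{2}{7}$ ($P = \left(- \frac{1}{7}\right) 2 = - \frac{2}{7} \approx -0.28571$)
$E = 0$ ($E = 0 \cdot 5 = 0$)
$\left(3 - P\right) E - 11 = \left(3 - - \frac{2}{7}\right) 0 - 11 = \left(3 + \frac{2}{7}\right) 0 - 11 = \frac{23}{7} \cdot 0 - 11 = 0 - 11 = -11$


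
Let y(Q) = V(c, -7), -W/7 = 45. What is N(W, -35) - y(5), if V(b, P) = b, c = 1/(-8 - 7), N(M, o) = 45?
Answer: 676/15 ≈ 45.067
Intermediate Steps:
W = -315 (W = -7*45 = -315)
c = -1/15 (c = 1/(-15) = -1/15 ≈ -0.066667)
y(Q) = -1/15
N(W, -35) - y(5) = 45 - 1*(-1/15) = 45 + 1/15 = 676/15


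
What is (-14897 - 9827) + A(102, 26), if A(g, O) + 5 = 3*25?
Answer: -24654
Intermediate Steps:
A(g, O) = 70 (A(g, O) = -5 + 3*25 = -5 + 75 = 70)
(-14897 - 9827) + A(102, 26) = (-14897 - 9827) + 70 = -24724 + 70 = -24654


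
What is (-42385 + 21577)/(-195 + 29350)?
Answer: -1224/1715 ≈ -0.71370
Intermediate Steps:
(-42385 + 21577)/(-195 + 29350) = -20808/29155 = -20808*1/29155 = -1224/1715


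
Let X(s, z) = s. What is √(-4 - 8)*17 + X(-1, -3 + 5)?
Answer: -1 + 34*I*√3 ≈ -1.0 + 58.89*I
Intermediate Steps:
√(-4 - 8)*17 + X(-1, -3 + 5) = √(-4 - 8)*17 - 1 = √(-12)*17 - 1 = (2*I*√3)*17 - 1 = 34*I*√3 - 1 = -1 + 34*I*√3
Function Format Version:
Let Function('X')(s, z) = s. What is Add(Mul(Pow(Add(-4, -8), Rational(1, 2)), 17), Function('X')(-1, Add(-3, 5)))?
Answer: Add(-1, Mul(34, I, Pow(3, Rational(1, 2)))) ≈ Add(-1.0000, Mul(58.890, I))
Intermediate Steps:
Add(Mul(Pow(Add(-4, -8), Rational(1, 2)), 17), Function('X')(-1, Add(-3, 5))) = Add(Mul(Pow(Add(-4, -8), Rational(1, 2)), 17), -1) = Add(Mul(Pow(-12, Rational(1, 2)), 17), -1) = Add(Mul(Mul(2, I, Pow(3, Rational(1, 2))), 17), -1) = Add(Mul(34, I, Pow(3, Rational(1, 2))), -1) = Add(-1, Mul(34, I, Pow(3, Rational(1, 2))))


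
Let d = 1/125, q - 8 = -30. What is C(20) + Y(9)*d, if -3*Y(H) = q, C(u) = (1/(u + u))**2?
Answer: 1423/24000 ≈ 0.059292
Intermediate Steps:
C(u) = 1/(4*u**2) (C(u) = (1/(2*u))**2 = 1/(4*u**2))
q = -22 (q = 8 - 30 = -22)
Y(H) = 22/3 (Y(H) = -1/3*(-22) = 22/3)
d = 1/125 ≈ 0.0080000
C(20) + Y(9)*d = (1/4)/20**2 + (22/3)*(1/125) = (1/4)*(1/400) + 22/375 = 1/1600 + 22/375 = 1423/24000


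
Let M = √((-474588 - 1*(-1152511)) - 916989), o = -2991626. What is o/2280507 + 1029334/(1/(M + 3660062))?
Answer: 8591641954964413330/2280507 + 1029334*I*√239066 ≈ 3.7674e+12 + 5.0329e+8*I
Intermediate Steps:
M = I*√239066 (M = √((-474588 + 1152511) - 916989) = √(677923 - 916989) = √(-239066) = I*√239066 ≈ 488.94*I)
o/2280507 + 1029334/(1/(M + 3660062)) = -2991626/2280507 + 1029334/(1/(I*√239066 + 3660062)) = -2991626*1/2280507 + 1029334/(1/(3660062 + I*√239066)) = -2991626/2280507 + 1029334*(3660062 + I*√239066) = -2991626/2280507 + (3767426258708 + 1029334*I*√239066) = 8591641954964413330/2280507 + 1029334*I*√239066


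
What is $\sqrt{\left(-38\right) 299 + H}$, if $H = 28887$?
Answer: $5 \sqrt{701} \approx 132.38$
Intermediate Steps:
$\sqrt{\left(-38\right) 299 + H} = \sqrt{\left(-38\right) 299 + 28887} = \sqrt{-11362 + 28887} = \sqrt{17525} = 5 \sqrt{701}$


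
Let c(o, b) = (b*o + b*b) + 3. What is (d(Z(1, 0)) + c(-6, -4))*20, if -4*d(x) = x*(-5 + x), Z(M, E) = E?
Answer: 860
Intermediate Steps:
c(o, b) = 3 + b² + b*o (c(o, b) = (b*o + b²) + 3 = (b² + b*o) + 3 = 3 + b² + b*o)
d(x) = -x*(-5 + x)/4
(d(Z(1, 0)) + c(-6, -4))*20 = ((¼)*0*(5 - 1*0) + (3 + (-4)² - 4*(-6)))*20 = ((¼)*0*(5 + 0) + (3 + 16 + 24))*20 = ((¼)*0*5 + 43)*20 = (0 + 43)*20 = 43*20 = 860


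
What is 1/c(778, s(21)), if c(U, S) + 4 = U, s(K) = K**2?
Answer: 1/774 ≈ 0.0012920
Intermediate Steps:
c(U, S) = -4 + U
1/c(778, s(21)) = 1/(-4 + 778) = 1/774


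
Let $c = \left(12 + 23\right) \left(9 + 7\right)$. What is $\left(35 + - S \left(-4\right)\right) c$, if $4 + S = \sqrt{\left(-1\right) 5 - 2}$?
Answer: $10640 + 2240 i \sqrt{7} \approx 10640.0 + 5926.5 i$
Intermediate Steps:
$c = 560$ ($c = 35 \cdot 16 = 560$)
$S = -4 + i \sqrt{7}$ ($S = -4 + \sqrt{\left(-1\right) 5 - 2} = -4 + \sqrt{-5 - 2} = -4 + \sqrt{-7} = -4 + i \sqrt{7} \approx -4.0 + 2.6458 i$)
$\left(35 + - S \left(-4\right)\right) c = \left(35 + - (-4 + i \sqrt{7}) \left(-4\right)\right) 560 = \left(35 + \left(4 - i \sqrt{7}\right) \left(-4\right)\right) 560 = \left(35 - \left(16 - 4 i \sqrt{7}\right)\right) 560 = \left(19 + 4 i \sqrt{7}\right) 560 = 10640 + 2240 i \sqrt{7}$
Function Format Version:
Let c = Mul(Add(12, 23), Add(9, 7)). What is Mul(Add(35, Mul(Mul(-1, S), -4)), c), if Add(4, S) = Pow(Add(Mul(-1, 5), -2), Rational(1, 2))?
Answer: Add(10640, Mul(2240, I, Pow(7, Rational(1, 2)))) ≈ Add(10640., Mul(5926.5, I))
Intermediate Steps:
c = 560 (c = Mul(35, 16) = 560)
S = Add(-4, Mul(I, Pow(7, Rational(1, 2)))) (S = Add(-4, Pow(Add(Mul(-1, 5), -2), Rational(1, 2))) = Add(-4, Pow(Add(-5, -2), Rational(1, 2))) = Add(-4, Pow(-7, Rational(1, 2))) = Add(-4, Mul(I, Pow(7, Rational(1, 2)))) ≈ Add(-4.0000, Mul(2.6458, I)))
Mul(Add(35, Mul(Mul(-1, S), -4)), c) = Mul(Add(35, Mul(Mul(-1, Add(-4, Mul(I, Pow(7, Rational(1, 2))))), -4)), 560) = Mul(Add(35, Mul(Add(4, Mul(-1, I, Pow(7, Rational(1, 2)))), -4)), 560) = Mul(Add(35, Add(-16, Mul(4, I, Pow(7, Rational(1, 2))))), 560) = Mul(Add(19, Mul(4, I, Pow(7, Rational(1, 2)))), 560) = Add(10640, Mul(2240, I, Pow(7, Rational(1, 2))))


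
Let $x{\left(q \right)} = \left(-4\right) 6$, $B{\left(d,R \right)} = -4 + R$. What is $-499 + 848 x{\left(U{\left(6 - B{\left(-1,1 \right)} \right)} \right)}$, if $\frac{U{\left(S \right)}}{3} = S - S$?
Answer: $-20851$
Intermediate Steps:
$U{\left(S \right)} = 0$ ($U{\left(S \right)} = 3 \left(S - S\right) = 3 \cdot 0 = 0$)
$x{\left(q \right)} = -24$
$-499 + 848 x{\left(U{\left(6 - B{\left(-1,1 \right)} \right)} \right)} = -499 + 848 \left(-24\right) = -499 - 20352 = -20851$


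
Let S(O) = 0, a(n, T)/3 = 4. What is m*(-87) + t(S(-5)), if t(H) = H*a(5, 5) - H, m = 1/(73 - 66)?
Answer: -87/7 ≈ -12.429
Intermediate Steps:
m = ⅐ (m = 1/7 = ⅐ ≈ 0.14286)
a(n, T) = 12 (a(n, T) = 3*4 = 12)
t(H) = 11*H (t(H) = H*12 - H = 12*H - H = 11*H)
m*(-87) + t(S(-5)) = (⅐)*(-87) + 11*0 = -87/7 + 0 = -87/7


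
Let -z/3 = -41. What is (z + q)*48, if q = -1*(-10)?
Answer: 6384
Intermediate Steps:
z = 123 (z = -3*(-41) = 123)
q = 10
(z + q)*48 = (123 + 10)*48 = 133*48 = 6384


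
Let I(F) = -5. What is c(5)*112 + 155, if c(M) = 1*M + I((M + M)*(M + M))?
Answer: 155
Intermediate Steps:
c(M) = -5 + M (c(M) = 1*M - 5 = M - 5 = -5 + M)
c(5)*112 + 155 = (-5 + 5)*112 + 155 = 0*112 + 155 = 0 + 155 = 155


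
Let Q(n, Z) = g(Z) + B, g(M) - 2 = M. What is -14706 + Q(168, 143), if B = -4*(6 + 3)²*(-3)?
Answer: -13589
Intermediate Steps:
g(M) = 2 + M
B = 972 (B = -4*9²*(-3) = -4*81*(-3) = -324*(-3) = 972)
Q(n, Z) = 974 + Z (Q(n, Z) = (2 + Z) + 972 = 974 + Z)
-14706 + Q(168, 143) = -14706 + (974 + 143) = -14706 + 1117 = -13589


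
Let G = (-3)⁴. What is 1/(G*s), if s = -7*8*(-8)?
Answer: 1/36288 ≈ 2.7557e-5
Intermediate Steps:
s = 448 (s = -56*(-8) = 448)
G = 81
1/(G*s) = 1/(81*448) = 1/36288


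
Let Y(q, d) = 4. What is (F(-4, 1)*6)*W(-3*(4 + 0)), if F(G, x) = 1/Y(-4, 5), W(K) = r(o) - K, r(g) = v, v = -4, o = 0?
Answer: 12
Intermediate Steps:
r(g) = -4
W(K) = -4 - K
F(G, x) = 1/4
(F(-4, 1)*6)*W(-3*(4 + 0)) = ((1/4)*6)*(-4 - (-3)*(4 + 0)) = 3*(-4 - (-3)*4)/2 = 3*(-4 - 1*(-12))/2 = 3*(-4 + 12)/2 = (3/2)*8 = 12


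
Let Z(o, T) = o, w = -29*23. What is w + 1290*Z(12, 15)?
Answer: 14813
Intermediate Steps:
w = -667
w + 1290*Z(12, 15) = -667 + 1290*12 = -667 + 15480 = 14813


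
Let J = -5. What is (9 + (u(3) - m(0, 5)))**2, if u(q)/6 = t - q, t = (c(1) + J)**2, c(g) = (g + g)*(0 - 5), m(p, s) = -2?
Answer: 1803649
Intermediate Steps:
c(g) = -10*g (c(g) = (2*g)*(-5) = -10*g)
t = 225 (t = (-10*1 - 5)**2 = (-10 - 5)**2 = (-15)**2 = 225)
u(q) = 1350 - 6*q (u(q) = 6*(225 - q) = 1350 - 6*q)
(9 + (u(3) - m(0, 5)))**2 = (9 + ((1350 - 6*3) - 1*(-2)))**2 = (9 + ((1350 - 18) + 2))**2 = (9 + (1332 + 2))**2 = (9 + 1334)**2 = 1343**2 = 1803649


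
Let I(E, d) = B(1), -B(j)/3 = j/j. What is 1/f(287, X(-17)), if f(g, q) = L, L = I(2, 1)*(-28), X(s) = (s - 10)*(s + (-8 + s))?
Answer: 1/84 ≈ 0.011905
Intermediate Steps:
B(j) = -3 (B(j) = -3*j/j = -3*1 = -3)
I(E, d) = -3
X(s) = (-10 + s)*(-8 + 2*s)
L = 84 (L = -3*(-28) = 84)
f(g, q) = 84
1/f(287, X(-17)) = 1/84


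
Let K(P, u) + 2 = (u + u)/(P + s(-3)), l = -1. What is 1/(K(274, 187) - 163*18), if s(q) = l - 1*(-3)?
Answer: -138/404981 ≈ -0.00034076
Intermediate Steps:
s(q) = 2 (s(q) = -1 - 1*(-3) = -1 + 3 = 2)
K(P, u) = -2 + 2*u/(2 + P) (K(P, u) = -2 + (u + u)/(P + 2) = -2 + (2*u)/(2 + P) = -2 + 2*u/(2 + P))
1/(K(274, 187) - 163*18) = 1/(2*(-2 + 187 - 1*274)/(2 + 274) - 163*18) = 1/(2*(-2 + 187 - 274)/276 - 2934) = 1/(2*(1/276)*(-89) - 2934) = 1/(-89/138 - 2934) = 1/(-404981/138) = -138/404981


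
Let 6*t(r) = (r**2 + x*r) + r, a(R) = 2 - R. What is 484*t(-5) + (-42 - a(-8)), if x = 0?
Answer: 4684/3 ≈ 1561.3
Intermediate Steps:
t(r) = r/6 + r**2/6 (t(r) = ((r**2 + 0*r) + r)/6 = ((r**2 + 0) + r)/6 = (r**2 + r)/6 = (r + r**2)/6 = r/6 + r**2/6)
484*t(-5) + (-42 - a(-8)) = 484*((1/6)*(-5)*(1 - 5)) + (-42 - (2 - 1*(-8))) = 484*((1/6)*(-5)*(-4)) + (-42 - (2 + 8)) = 484*(10/3) + (-42 - 1*10) = 4840/3 + (-42 - 10) = 4840/3 - 52 = 4684/3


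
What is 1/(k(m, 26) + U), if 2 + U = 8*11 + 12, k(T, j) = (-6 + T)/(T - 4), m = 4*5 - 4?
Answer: 6/593 ≈ 0.010118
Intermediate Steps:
m = 16 (m = 20 - 4 = 16)
k(T, j) = (-6 + T)/(-4 + T)
U = 98 (U = -2 + (8*11 + 12) = -2 + (88 + 12) = -2 + 100 = 98)
1/(k(m, 26) + U) = 1/((-6 + 16)/(-4 + 16) + 98) = 1/(10/12 + 98) = 1/((1/12)*10 + 98) = 1/(5/6 + 98) = 1/(593/6) = 6/593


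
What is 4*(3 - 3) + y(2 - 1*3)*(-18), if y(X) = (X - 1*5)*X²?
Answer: 108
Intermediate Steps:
y(X) = X²*(-5 + X) (y(X) = (X - 5)*X² = (-5 + X)*X² = X²*(-5 + X))
4*(3 - 3) + y(2 - 1*3)*(-18) = 4*(3 - 3) + ((2 - 1*3)²*(-5 + (2 - 1*3)))*(-18) = 4*0 + ((2 - 3)²*(-5 + (2 - 3)))*(-18) = 0 + ((-1)²*(-5 - 1))*(-18) = 0 + (1*(-6))*(-18) = 0 - 6*(-18) = 0 + 108 = 108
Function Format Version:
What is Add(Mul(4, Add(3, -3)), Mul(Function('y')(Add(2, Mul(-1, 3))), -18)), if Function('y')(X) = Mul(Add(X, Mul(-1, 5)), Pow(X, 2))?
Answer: 108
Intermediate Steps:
Function('y')(X) = Mul(Pow(X, 2), Add(-5, X)) (Function('y')(X) = Mul(Add(X, -5), Pow(X, 2)) = Mul(Add(-5, X), Pow(X, 2)) = Mul(Pow(X, 2), Add(-5, X)))
Add(Mul(4, Add(3, -3)), Mul(Function('y')(Add(2, Mul(-1, 3))), -18)) = Add(Mul(4, Add(3, -3)), Mul(Mul(Pow(Add(2, Mul(-1, 3)), 2), Add(-5, Add(2, Mul(-1, 3)))), -18)) = Add(Mul(4, 0), Mul(Mul(Pow(Add(2, -3), 2), Add(-5, Add(2, -3))), -18)) = Add(0, Mul(Mul(Pow(-1, 2), Add(-5, -1)), -18)) = Add(0, Mul(Mul(1, -6), -18)) = Add(0, Mul(-6, -18)) = Add(0, 108) = 108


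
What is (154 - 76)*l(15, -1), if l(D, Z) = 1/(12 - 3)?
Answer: 26/3 ≈ 8.6667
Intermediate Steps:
l(D, Z) = 1/9
(154 - 76)*l(15, -1) = (154 - 76)*(1/9) = 78*(1/9) = 26/3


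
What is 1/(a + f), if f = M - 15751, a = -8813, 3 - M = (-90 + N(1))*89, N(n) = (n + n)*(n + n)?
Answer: -1/16907 ≈ -5.9147e-5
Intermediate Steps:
N(n) = 4*n² (N(n) = (2*n)*(2*n) = 4*n²)
M = 7657 (M = 3 - (-90 + 4*1²)*89 = 3 - (-90 + 4*1)*89 = 3 - (-90 + 4)*89 = 3 - (-86)*89 = 3 - 1*(-7654) = 3 + 7654 = 7657)
f = -8094 (f = 7657 - 15751 = -8094)
1/(a + f) = 1/(-8813 - 8094) = 1/(-16907) = -1/16907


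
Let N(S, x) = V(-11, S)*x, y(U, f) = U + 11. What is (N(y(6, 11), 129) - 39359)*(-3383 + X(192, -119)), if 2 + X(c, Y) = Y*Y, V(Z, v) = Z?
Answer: -439423728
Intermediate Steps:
X(c, Y) = -2 + Y**2 (X(c, Y) = -2 + Y*Y = -2 + Y**2)
y(U, f) = 11 + U
N(S, x) = -11*x
(N(y(6, 11), 129) - 39359)*(-3383 + X(192, -119)) = (-11*129 - 39359)*(-3383 + (-2 + (-119)**2)) = (-1419 - 39359)*(-3383 + (-2 + 14161)) = -40778*(-3383 + 14159) = -40778*10776 = -439423728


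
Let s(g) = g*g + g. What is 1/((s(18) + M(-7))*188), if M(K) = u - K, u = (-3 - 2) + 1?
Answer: 1/64860 ≈ 1.5418e-5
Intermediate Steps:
u = -4 (u = -5 + 1 = -4)
M(K) = -4 - K
s(g) = g + g**2 (s(g) = g**2 + g = g + g**2)
1/((s(18) + M(-7))*188) = 1/((18*(1 + 18) + (-4 - 1*(-7)))*188) = 1/((18*19 + (-4 + 7))*188) = 1/((342 + 3)*188) = 1/(345*188) = 1/64860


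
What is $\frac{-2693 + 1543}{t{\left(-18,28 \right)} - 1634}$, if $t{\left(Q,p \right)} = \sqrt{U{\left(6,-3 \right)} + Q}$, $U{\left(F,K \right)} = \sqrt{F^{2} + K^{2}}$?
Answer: $\frac{1150}{1634 - i \sqrt{18 - 3 \sqrt{5}}} \approx 0.70379 + 0.0014473 i$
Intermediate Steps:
$t{\left(Q,p \right)} = \sqrt{Q + 3 \sqrt{5}}$ ($t{\left(Q,p \right)} = \sqrt{\sqrt{6^{2} + \left(-3\right)^{2}} + Q} = \sqrt{\sqrt{36 + 9} + Q} = \sqrt{\sqrt{45} + Q} = \sqrt{3 \sqrt{5} + Q} = \sqrt{Q + 3 \sqrt{5}}$)
$\frac{-2693 + 1543}{t{\left(-18,28 \right)} - 1634} = \frac{-2693 + 1543}{\sqrt{-18 + 3 \sqrt{5}} - 1634} = - \frac{1150}{-1634 + \sqrt{-18 + 3 \sqrt{5}}}$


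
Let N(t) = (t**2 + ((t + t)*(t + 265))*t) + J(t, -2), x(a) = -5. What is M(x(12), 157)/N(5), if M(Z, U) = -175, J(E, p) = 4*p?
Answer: -25/1931 ≈ -0.012947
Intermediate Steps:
N(t) = -8 + t**2 + 2*t**2*(265 + t) (N(t) = (t**2 + ((t + t)*(t + 265))*t) + 4*(-2) = (t**2 + ((2*t)*(265 + t))*t) - 8 = (t**2 + (2*t*(265 + t))*t) - 8 = (t**2 + 2*t**2*(265 + t)) - 8 = -8 + t**2 + 2*t**2*(265 + t))
M(x(12), 157)/N(5) = -175/(-8 + 2*5**3 + 531*5**2) = -175/(-8 + 2*125 + 531*25) = -175/(-8 + 250 + 13275) = -175/13517 = -175*1/13517 = -25/1931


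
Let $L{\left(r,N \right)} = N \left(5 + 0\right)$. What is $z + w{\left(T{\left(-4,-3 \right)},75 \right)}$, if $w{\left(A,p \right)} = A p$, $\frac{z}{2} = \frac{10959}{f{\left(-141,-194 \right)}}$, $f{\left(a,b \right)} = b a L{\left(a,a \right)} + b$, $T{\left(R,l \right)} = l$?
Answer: $- \frac{2169546909}{9642382} \approx -225.0$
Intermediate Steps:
$L{\left(r,N \right)} = 5 N$ ($L{\left(r,N \right)} = N 5 = 5 N$)
$f{\left(a,b \right)} = b + 5 b a^{2}$ ($f{\left(a,b \right)} = b a 5 a + b = a b 5 a + b = 5 b a^{2} + b = b + 5 b a^{2}$)
$z = - \frac{10959}{9642382}$ ($z = 2 \frac{10959}{\left(-194\right) \left(1 + 5 \left(-141\right)^{2}\right)} = 2 \frac{10959}{\left(-194\right) \left(1 + 5 \cdot 19881\right)} = 2 \frac{10959}{\left(-194\right) \left(1 + 99405\right)} = 2 \frac{10959}{\left(-194\right) 99406} = 2 \frac{10959}{-19284764} = 2 \cdot 10959 \left(- \frac{1}{19284764}\right) = 2 \left(- \frac{10959}{19284764}\right) = - \frac{10959}{9642382} \approx -0.0011365$)
$z + w{\left(T{\left(-4,-3 \right)},75 \right)} = - \frac{10959}{9642382} - 225 = - \frac{2169546909}{9642382}$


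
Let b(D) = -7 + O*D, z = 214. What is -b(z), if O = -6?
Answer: 1291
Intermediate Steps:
b(D) = -7 - 6*D
-b(z) = -(-7 - 6*214) = -(-7 - 1284) = -1*(-1291) = 1291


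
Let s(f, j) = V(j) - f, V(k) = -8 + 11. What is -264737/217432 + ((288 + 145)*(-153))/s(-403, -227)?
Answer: -7256067895/44138696 ≈ -164.39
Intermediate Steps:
V(k) = 3
s(f, j) = 3 - f
-264737/217432 + ((288 + 145)*(-153))/s(-403, -227) = -264737/217432 + ((288 + 145)*(-153))/(3 - 1*(-403)) = -264737*1/217432 + (433*(-153))/(3 + 403) = -264737/217432 - 66249/406 = -7256067895/44138696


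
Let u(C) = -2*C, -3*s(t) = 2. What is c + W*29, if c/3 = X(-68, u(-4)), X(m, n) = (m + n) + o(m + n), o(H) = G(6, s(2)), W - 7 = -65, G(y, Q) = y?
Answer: -1844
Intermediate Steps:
s(t) = -2/3 (s(t) = -1/3*2 = -2/3)
W = -58 (W = 7 - 65 = -58)
o(H) = 6
X(m, n) = 6 + m + n (X(m, n) = (m + n) + 6 = 6 + m + n)
c = -162 (c = 3*(6 - 68 - 2*(-4)) = 3*(6 - 68 + 8) = 3*(-54) = -162)
c + W*29 = -162 - 58*29 = -162 - 1682 = -1844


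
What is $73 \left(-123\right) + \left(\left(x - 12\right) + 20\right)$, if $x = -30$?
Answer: $-9001$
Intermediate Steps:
$73 \left(-123\right) + \left(\left(x - 12\right) + 20\right) = 73 \left(-123\right) + \left(\left(-30 - 12\right) + 20\right) = -8979 + \left(-42 + 20\right) = -8979 - 22 = -9001$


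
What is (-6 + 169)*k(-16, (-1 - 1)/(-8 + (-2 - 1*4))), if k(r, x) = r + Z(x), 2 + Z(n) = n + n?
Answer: -20212/7 ≈ -2887.4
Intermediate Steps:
Z(n) = -2 + 2*n (Z(n) = -2 + (n + n) = -2 + 2*n)
k(r, x) = -2 + r + 2*x (k(r, x) = r + (-2 + 2*x) = -2 + r + 2*x)
(-6 + 169)*k(-16, (-1 - 1)/(-8 + (-2 - 1*4))) = (-6 + 169)*(-2 - 16 + 2*((-1 - 1)/(-8 + (-2 - 1*4)))) = 163*(-2 - 16 + 2*(-2/(-8 + (-2 - 4)))) = 163*(-2 - 16 + 2*(-2/(-8 - 6))) = 163*(-2 - 16 + 2*(-2/(-14))) = 163*(-2 - 16 + 2*(-2*(-1/14))) = 163*(-2 - 16 + 2*(⅐)) = 163*(-2 - 16 + 2/7) = 163*(-124/7) = -20212/7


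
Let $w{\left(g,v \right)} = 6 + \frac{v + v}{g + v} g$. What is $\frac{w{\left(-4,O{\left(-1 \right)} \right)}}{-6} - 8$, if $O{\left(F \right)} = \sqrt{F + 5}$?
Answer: $- \frac{31}{3} \approx -10.333$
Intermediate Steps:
$O{\left(F \right)} = \sqrt{5 + F}$
$w{\left(g,v \right)} = 6 + \frac{2 g v}{g + v}$ ($w{\left(g,v \right)} = 6 + \frac{2 v}{g + v} g = 6 + \frac{2 g v}{g + v}$)
$\frac{w{\left(-4,O{\left(-1 \right)} \right)}}{-6} - 8 = \frac{2 \frac{1}{-4 + \sqrt{5 - 1}} \left(3 \left(-4\right) + 3 \sqrt{5 - 1} - 4 \sqrt{5 - 1}\right)}{-6} - 8 = - \frac{2 \frac{1}{-4 + \sqrt{4}} \left(-12 + 3 \sqrt{4} - 4 \sqrt{4}\right)}{6} - 8 = - \frac{2 \frac{1}{-4 + 2} \left(-12 + 3 \cdot 2 - 8\right)}{6} - 8 = - \frac{2 \frac{1}{-2} \left(-12 + 6 - 8\right)}{6} - 8 = - \frac{2 \left(- \frac{1}{2}\right) \left(-14\right)}{6} - 8 = \left(- \frac{1}{6}\right) 14 - 8 = - \frac{7}{3} - 8 = - \frac{31}{3}$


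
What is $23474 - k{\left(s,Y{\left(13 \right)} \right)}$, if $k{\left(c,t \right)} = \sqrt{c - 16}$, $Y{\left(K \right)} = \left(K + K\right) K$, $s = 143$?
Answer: $23474 - \sqrt{127} \approx 23463.0$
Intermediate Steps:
$Y{\left(K \right)} = 2 K^{2}$ ($Y{\left(K \right)} = 2 K K = 2 K^{2}$)
$k{\left(c,t \right)} = \sqrt{-16 + c}$
$23474 - k{\left(s,Y{\left(13 \right)} \right)} = 23474 - \sqrt{-16 + 143} = 23474 - \sqrt{127}$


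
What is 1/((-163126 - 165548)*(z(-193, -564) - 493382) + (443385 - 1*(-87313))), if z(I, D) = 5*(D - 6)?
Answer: 1/163099087066 ≈ 6.1312e-12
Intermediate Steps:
z(I, D) = -30 + 5*D (z(I, D) = 5*(-6 + D) = -30 + 5*D)
1/((-163126 - 165548)*(z(-193, -564) - 493382) + (443385 - 1*(-87313))) = 1/((-163126 - 165548)*((-30 + 5*(-564)) - 493382) + (443385 - 1*(-87313))) = 1/(-328674*((-30 - 2820) - 493382) + (443385 + 87313)) = 1/(-328674*(-2850 - 493382) + 530698) = 1/(-328674*(-496232) + 530698) = 1/(163098556368 + 530698) = 1/163099087066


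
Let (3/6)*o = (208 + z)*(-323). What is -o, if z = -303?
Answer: -61370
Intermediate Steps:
o = 61370 (o = 2*((208 - 303)*(-323)) = 2*(-95*(-323)) = 2*30685 = 61370)
-o = -1*61370 = -61370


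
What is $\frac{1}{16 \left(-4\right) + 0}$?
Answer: $- \frac{1}{64} \approx -0.015625$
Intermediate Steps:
$\frac{1}{16 \left(-4\right) + 0} = \frac{1}{-64 + 0} = \frac{1}{-64} = - \frac{1}{64}$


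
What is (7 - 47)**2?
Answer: 1600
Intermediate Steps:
(7 - 47)**2 = (-40)**2 = 1600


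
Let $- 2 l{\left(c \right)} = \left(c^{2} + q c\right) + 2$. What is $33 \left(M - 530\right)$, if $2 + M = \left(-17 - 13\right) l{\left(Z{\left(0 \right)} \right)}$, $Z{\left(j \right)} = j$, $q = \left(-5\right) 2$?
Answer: $-16566$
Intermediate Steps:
$q = -10$
$l{\left(c \right)} = -1 + 5 c - \frac{c^{2}}{2}$ ($l{\left(c \right)} = - \frac{\left(c^{2} - 10 c\right) + 2}{2} = - \frac{2 + c^{2} - 10 c}{2} = -1 + 5 c - \frac{c^{2}}{2}$)
$M = 28$ ($M = -2 + \left(-17 - 13\right) \left(-1 + 5 \cdot 0 - \frac{0^{2}}{2}\right) = -2 - 30 \left(-1 + 0 - 0\right) = -2 - 30 \left(-1 + 0 + 0\right) = -2 - -30 = -2 + 30 = 28$)
$33 \left(M - 530\right) = 33 \left(28 - 530\right) = 33 \left(-502\right) = -16566$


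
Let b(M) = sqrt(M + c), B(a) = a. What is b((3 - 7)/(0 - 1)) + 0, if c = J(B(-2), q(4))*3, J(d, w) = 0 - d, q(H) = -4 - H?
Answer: sqrt(10) ≈ 3.1623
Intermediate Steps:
J(d, w) = -d
c = 6 (c = -1*(-2)*3 = 2*3 = 6)
b(M) = sqrt(6 + M) (b(M) = sqrt(M + 6) = sqrt(6 + M))
b((3 - 7)/(0 - 1)) + 0 = sqrt(6 + (3 - 7)/(0 - 1)) + 0 = sqrt(6 - 4/(-1)) + 0 = sqrt(6 - 4*(-1)) + 0 = sqrt(6 + 4) + 0 = sqrt(10) + 0 = sqrt(10)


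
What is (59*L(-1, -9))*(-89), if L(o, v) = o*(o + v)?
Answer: -52510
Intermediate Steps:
(59*L(-1, -9))*(-89) = (59*(-(-1 - 9)))*(-89) = (59*(-1*(-10)))*(-89) = (59*10)*(-89) = 590*(-89) = -52510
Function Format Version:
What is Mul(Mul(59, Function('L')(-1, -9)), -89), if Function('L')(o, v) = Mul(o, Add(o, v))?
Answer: -52510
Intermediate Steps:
Mul(Mul(59, Function('L')(-1, -9)), -89) = Mul(Mul(59, Mul(-1, Add(-1, -9))), -89) = Mul(Mul(59, Mul(-1, -10)), -89) = Mul(Mul(59, 10), -89) = Mul(590, -89) = -52510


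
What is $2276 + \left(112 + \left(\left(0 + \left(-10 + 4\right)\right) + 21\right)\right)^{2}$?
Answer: $18405$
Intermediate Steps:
$2276 + \left(112 + \left(\left(0 + \left(-10 + 4\right)\right) + 21\right)\right)^{2} = 2276 + \left(112 + \left(\left(0 - 6\right) + 21\right)\right)^{2} = 2276 + \left(112 + \left(-6 + 21\right)\right)^{2} = 2276 + \left(112 + 15\right)^{2} = 2276 + 127^{2} = 2276 + 16129 = 18405$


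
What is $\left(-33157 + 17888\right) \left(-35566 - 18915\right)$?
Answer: $831870389$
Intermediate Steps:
$\left(-33157 + 17888\right) \left(-35566 - 18915\right) = \left(-15269\right) \left(-54481\right) = 831870389$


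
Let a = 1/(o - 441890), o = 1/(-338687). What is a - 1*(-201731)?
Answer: 30191545297545374/149662398431 ≈ 2.0173e+5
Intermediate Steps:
o = -1/338687 ≈ -2.9526e-6
a = -338687/149662398431 (a = 1/(-1/338687 - 441890) = 1/(-149662398431/338687) = -338687/149662398431 ≈ -2.2630e-6)
a - 1*(-201731) = -338687/149662398431 - 1*(-201731) = -338687/149662398431 + 201731 = 30191545297545374/149662398431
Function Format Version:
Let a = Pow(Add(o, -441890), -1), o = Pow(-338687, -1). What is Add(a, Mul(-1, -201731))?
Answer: Rational(30191545297545374, 149662398431) ≈ 2.0173e+5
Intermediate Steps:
o = Rational(-1, 338687) ≈ -2.9526e-6
a = Rational(-338687, 149662398431) (a = Pow(Add(Rational(-1, 338687), -441890), -1) = Pow(Rational(-149662398431, 338687), -1) = Rational(-338687, 149662398431) ≈ -2.2630e-6)
Add(a, Mul(-1, -201731)) = Add(Rational(-338687, 149662398431), Mul(-1, -201731)) = Add(Rational(-338687, 149662398431), 201731) = Rational(30191545297545374, 149662398431)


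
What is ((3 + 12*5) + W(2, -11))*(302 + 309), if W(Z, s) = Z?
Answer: 39715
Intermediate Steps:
((3 + 12*5) + W(2, -11))*(302 + 309) = ((3 + 12*5) + 2)*(302 + 309) = ((3 + 60) + 2)*611 = (63 + 2)*611 = 65*611 = 39715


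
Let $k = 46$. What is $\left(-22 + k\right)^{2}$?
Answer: $576$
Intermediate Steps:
$\left(-22 + k\right)^{2} = \left(-22 + 46\right)^{2} = 24^{2} = 576$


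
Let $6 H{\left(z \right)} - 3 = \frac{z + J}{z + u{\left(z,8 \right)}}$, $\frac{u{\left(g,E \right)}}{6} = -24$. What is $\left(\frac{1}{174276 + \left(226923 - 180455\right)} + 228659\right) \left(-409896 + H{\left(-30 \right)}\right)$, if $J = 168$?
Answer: $- \frac{74999524375213885}{800197} \approx -9.3726 \cdot 10^{10}$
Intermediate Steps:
$u{\left(g,E \right)} = -144$ ($u{\left(g,E \right)} = 6 \left(-24\right) = -144$)
$H{\left(z \right)} = \frac{1}{2} + \frac{168 + z}{6 \left(-144 + z\right)}$ ($H{\left(z \right)} = \frac{1}{2} + \frac{\left(z + 168\right) \frac{1}{z - 144}}{6} = \frac{1}{2} + \frac{\left(168 + z\right) \frac{1}{-144 + z}}{6} = \frac{1}{2} + \frac{\frac{1}{-144 + z} \left(168 + z\right)}{6} = \frac{1}{2} + \frac{168 + z}{6 \left(-144 + z\right)}$)
$\left(\frac{1}{174276 + \left(226923 - 180455\right)} + 228659\right) \left(-409896 + H{\left(-30 \right)}\right) = \left(\frac{1}{174276 + \left(226923 - 180455\right)} + 228659\right) \left(-409896 + \frac{2 \left(-66 - 30\right)}{3 \left(-144 - 30\right)}\right) = \left(\frac{1}{174276 + \left(226923 - 180455\right)} + 228659\right) \left(-409896 + \frac{2}{3} \frac{1}{-174} \left(-96\right)\right) = \left(\frac{1}{174276 + 46468} + 228659\right) \left(-409896 + \frac{2}{3} \left(- \frac{1}{174}\right) \left(-96\right)\right) = \left(\frac{1}{220744} + 228659\right) \left(-409896 + \frac{32}{87}\right) = \left(\frac{1}{220744} + 228659\right) \left(- \frac{35660920}{87}\right) = \frac{50475102297}{220744} \left(- \frac{35660920}{87}\right) = - \frac{74999524375213885}{800197}$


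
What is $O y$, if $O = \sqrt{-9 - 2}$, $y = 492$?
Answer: $492 i \sqrt{11} \approx 1631.8 i$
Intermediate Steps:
$O = i \sqrt{11}$ ($O = \sqrt{-11} = i \sqrt{11} \approx 3.3166 i$)
$O y = i \sqrt{11} \cdot 492 = 492 i \sqrt{11}$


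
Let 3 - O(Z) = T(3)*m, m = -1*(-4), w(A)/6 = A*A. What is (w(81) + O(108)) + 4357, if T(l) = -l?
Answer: 43738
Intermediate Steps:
w(A) = 6*A² (w(A) = 6*(A*A) = 6*A²)
m = 4
O(Z) = 15 (O(Z) = 3 - (-1*3)*4 = 3 - (-3)*4 = 3 - 1*(-12) = 3 + 12 = 15)
(w(81) + O(108)) + 4357 = (6*81² + 15) + 4357 = (6*6561 + 15) + 4357 = (39366 + 15) + 4357 = 39381 + 4357 = 43738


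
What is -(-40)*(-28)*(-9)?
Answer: 10080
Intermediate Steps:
-(-40)*(-28)*(-9) = -40*28*(-9) = -1120*(-9) = 10080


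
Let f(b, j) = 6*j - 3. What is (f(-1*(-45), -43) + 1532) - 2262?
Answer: -991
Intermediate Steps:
f(b, j) = -3 + 6*j
(f(-1*(-45), -43) + 1532) - 2262 = ((-3 + 6*(-43)) + 1532) - 2262 = ((-3 - 258) + 1532) - 2262 = (-261 + 1532) - 2262 = 1271 - 2262 = -991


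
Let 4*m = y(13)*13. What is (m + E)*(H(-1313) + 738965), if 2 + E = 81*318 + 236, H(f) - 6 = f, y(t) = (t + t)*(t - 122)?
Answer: 12379007727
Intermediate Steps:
y(t) = 2*t*(-122 + t) (y(t) = (2*t)*(-122 + t) = 2*t*(-122 + t))
H(f) = 6 + f
E = 25992 (E = -2 + (81*318 + 236) = -2 + (25758 + 236) = -2 + 25994 = 25992)
m = -18421/2 (m = ((2*13*(-122 + 13))*13)/4 = ((2*13*(-109))*13)/4 = (-2834*13)/4 = (1/4)*(-36842) = -18421/2 ≈ -9210.5)
(m + E)*(H(-1313) + 738965) = (-18421/2 + 25992)*((6 - 1313) + 738965) = 33563*(-1307 + 738965)/2 = (33563/2)*737658 = 12379007727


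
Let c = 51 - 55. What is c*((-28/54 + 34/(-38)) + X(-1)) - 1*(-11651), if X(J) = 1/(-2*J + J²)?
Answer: 5979179/513 ≈ 11655.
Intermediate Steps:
c = -4
X(J) = 1/(J² - 2*J)
c*((-28/54 + 34/(-38)) + X(-1)) - 1*(-11651) = -4*((-28/54 + 34/(-38)) + 1/((-1)*(-2 - 1))) - 1*(-11651) = -4*((-28*1/54 + 34*(-1/38)) - 1/(-3)) + 11651 = -4*((-14/27 - 17/19) - 1*(-⅓)) + 11651 = -4*(-725/513 + ⅓) + 11651 = -4*(-554/513) + 11651 = 2216/513 + 11651 = 5979179/513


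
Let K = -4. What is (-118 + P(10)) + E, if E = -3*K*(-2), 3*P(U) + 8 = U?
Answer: -424/3 ≈ -141.33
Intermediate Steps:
P(U) = -8/3 + U/3
E = -24 (E = -3*(-4)*(-2) = 12*(-2) = -24)
(-118 + P(10)) + E = (-118 + (-8/3 + (⅓)*10)) - 24 = (-118 + (-8/3 + 10/3)) - 24 = (-118 + ⅔) - 24 = -352/3 - 24 = -424/3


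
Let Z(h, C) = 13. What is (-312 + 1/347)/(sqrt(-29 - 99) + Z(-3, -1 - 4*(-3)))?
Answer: -1407419/103059 + 866104*I*sqrt(2)/103059 ≈ -13.656 + 11.885*I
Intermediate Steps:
(-312 + 1/347)/(sqrt(-29 - 99) + Z(-3, -1 - 4*(-3))) = (-312 + 1/347)/(sqrt(-29 - 99) + 13) = (-312 + 1/347)/(sqrt(-128) + 13) = -108263/(347*(8*I*sqrt(2) + 13)) = -108263/(347*(13 + 8*I*sqrt(2)))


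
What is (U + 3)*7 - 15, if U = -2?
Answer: -8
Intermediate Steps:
(U + 3)*7 - 15 = (-2 + 3)*7 - 15 = 1*7 - 15 = 7 - 15 = -8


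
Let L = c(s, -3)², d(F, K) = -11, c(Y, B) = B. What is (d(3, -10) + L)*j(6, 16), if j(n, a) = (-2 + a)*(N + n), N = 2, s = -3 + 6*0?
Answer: -224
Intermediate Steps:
s = -3 (s = -3 + 0 = -3)
j(n, a) = (-2 + a)*(2 + n)
L = 9 (L = (-3)² = 9)
(d(3, -10) + L)*j(6, 16) = (-11 + 9)*(-4 - 2*6 + 2*16 + 16*6) = -2*(-4 - 12 + 32 + 96) = -2*112 = -224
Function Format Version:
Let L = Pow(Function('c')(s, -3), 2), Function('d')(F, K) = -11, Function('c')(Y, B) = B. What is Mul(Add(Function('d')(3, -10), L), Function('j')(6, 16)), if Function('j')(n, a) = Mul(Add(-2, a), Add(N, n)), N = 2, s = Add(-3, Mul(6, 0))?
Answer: -224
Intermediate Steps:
s = -3 (s = Add(-3, 0) = -3)
Function('j')(n, a) = Mul(Add(-2, a), Add(2, n))
L = 9 (L = Pow(-3, 2) = 9)
Mul(Add(Function('d')(3, -10), L), Function('j')(6, 16)) = Mul(Add(-11, 9), Add(-4, Mul(-2, 6), Mul(2, 16), Mul(16, 6))) = Mul(-2, Add(-4, -12, 32, 96)) = Mul(-2, 112) = -224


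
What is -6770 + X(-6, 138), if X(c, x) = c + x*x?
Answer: 12268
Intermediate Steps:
X(c, x) = c + x**2
-6770 + X(-6, 138) = -6770 + (-6 + 138**2) = -6770 + (-6 + 19044) = -6770 + 19038 = 12268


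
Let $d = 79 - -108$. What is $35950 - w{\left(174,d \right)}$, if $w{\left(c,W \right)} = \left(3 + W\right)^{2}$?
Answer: $-150$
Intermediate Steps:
$d = 187$ ($d = 79 + 108 = 187$)
$35950 - w{\left(174,d \right)} = 35950 - \left(3 + 187\right)^{2} = 35950 - 190^{2} = 35950 - 36100 = -150$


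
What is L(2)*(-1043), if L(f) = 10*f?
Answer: -20860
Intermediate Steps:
L(2)*(-1043) = (10*2)*(-1043) = 20*(-1043) = -20860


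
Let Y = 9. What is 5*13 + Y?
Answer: 74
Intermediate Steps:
5*13 + Y = 5*13 + 9 = 65 + 9 = 74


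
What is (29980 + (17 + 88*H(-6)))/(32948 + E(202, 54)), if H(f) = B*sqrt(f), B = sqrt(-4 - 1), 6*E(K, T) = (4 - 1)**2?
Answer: 59994/65899 - 176*sqrt(30)/65899 ≈ 0.89577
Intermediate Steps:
E(K, T) = 3/2 (E(K, T) = (4 - 1)**2/6 = (1/6)*3**2 = (1/6)*9 = 3/2)
B = I*sqrt(5) (B = sqrt(-5) = I*sqrt(5) ≈ 2.2361*I)
H(f) = I*sqrt(5)*sqrt(f) (H(f) = (I*sqrt(5))*sqrt(f) = I*sqrt(5)*sqrt(f))
(29980 + (17 + 88*H(-6)))/(32948 + E(202, 54)) = (29980 + (17 + 88*(I*sqrt(5)*sqrt(-6))))/(32948 + 3/2) = (29980 + (17 + 88*(I*sqrt(5)*(I*sqrt(6)))))/(65899/2) = (29980 + (17 + 88*(-sqrt(30))))*(2/65899) = (29980 + (17 - 88*sqrt(30)))*(2/65899) = (29997 - 88*sqrt(30))*(2/65899) = 59994/65899 - 176*sqrt(30)/65899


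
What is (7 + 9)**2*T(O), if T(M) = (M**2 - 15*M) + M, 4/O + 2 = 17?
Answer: -210944/225 ≈ -937.53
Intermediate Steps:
O = 4/15 (O = 4/(-2 + 17) = 4/15 ≈ 0.26667)
T(M) = M**2 - 14*M
(7 + 9)**2*T(O) = (7 + 9)**2*(4*(-14 + 4/15)/15) = 16**2*((4/15)*(-206/15)) = 256*(-824/225) = -210944/225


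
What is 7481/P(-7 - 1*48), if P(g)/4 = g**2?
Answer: 7481/12100 ≈ 0.61826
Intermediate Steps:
P(g) = 4*g**2
7481/P(-7 - 1*48) = 7481/((4*(-7 - 1*48)**2)) = 7481/((4*(-7 - 48)**2)) = 7481/((4*(-55)**2)) = 7481/((4*3025)) = 7481/12100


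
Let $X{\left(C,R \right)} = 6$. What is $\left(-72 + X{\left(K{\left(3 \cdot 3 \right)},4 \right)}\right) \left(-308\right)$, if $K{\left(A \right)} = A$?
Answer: $20328$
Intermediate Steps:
$\left(-72 + X{\left(K{\left(3 \cdot 3 \right)},4 \right)}\right) \left(-308\right) = \left(-72 + 6\right) \left(-308\right) = \left(-66\right) \left(-308\right) = 20328$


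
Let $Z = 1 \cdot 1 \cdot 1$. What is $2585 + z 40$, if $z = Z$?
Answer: $2625$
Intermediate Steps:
$Z = 1$ ($Z = 1 \cdot 1 = 1$)
$z = 1$
$2585 + z 40 = 2585 + 1 \cdot 40 = 2585 + 40 = 2625$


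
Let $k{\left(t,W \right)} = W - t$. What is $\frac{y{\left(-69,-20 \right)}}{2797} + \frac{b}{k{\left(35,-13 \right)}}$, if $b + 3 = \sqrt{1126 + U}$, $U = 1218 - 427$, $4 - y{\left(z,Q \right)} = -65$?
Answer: $\frac{3901}{44752} - \frac{\sqrt{213}}{16} \approx -0.82499$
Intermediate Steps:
$y{\left(z,Q \right)} = 69$ ($y{\left(z,Q \right)} = 4 - -65 = 4 + 65 = 69$)
$U = 791$
$b = -3 + 3 \sqrt{213}$ ($b = -3 + \sqrt{1126 + 791} = -3 + \sqrt{1917} = -3 + 3 \sqrt{213} \approx 40.784$)
$\frac{y{\left(-69,-20 \right)}}{2797} + \frac{b}{k{\left(35,-13 \right)}} = \frac{69}{2797} + \frac{-3 + 3 \sqrt{213}}{-13 - 35} = 69 \cdot \frac{1}{2797} + \frac{-3 + 3 \sqrt{213}}{-13 - 35} = \frac{69}{2797} + \frac{-3 + 3 \sqrt{213}}{-48} = \frac{69}{2797} + \left(-3 + 3 \sqrt{213}\right) \left(- \frac{1}{48}\right) = \frac{69}{2797} + \left(\frac{1}{16} - \frac{\sqrt{213}}{16}\right) = \frac{3901}{44752} - \frac{\sqrt{213}}{16}$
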